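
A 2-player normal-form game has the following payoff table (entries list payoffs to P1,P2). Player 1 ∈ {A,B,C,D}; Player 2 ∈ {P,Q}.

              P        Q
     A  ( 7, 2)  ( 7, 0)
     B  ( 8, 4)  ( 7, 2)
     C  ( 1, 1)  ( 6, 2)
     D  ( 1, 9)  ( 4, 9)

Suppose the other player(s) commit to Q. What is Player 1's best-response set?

P1 best: {A,B}

u_1(A vs Q) = 7
u_1(B vs Q) = 7
u_1(C vs Q) = 6
u_1(D vs Q) = 4
max payoff 7 at {A,B}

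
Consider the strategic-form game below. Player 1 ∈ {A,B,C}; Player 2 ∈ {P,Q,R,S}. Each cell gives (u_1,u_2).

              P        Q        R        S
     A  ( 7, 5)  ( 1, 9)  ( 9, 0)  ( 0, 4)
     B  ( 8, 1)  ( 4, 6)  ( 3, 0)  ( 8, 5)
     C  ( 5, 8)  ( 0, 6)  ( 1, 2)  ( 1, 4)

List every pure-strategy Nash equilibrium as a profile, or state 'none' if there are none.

(A,P): not NE [P1→B gives 8>7; P2→Q gives 9>5]
(A,Q): not NE [P1→B gives 4>1]
(A,R): not NE [P2→Q gives 9>0]
(A,S): not NE [P1→B gives 8>0; P2→Q gives 9>4]
(B,P): not NE [P2→Q gives 6>1]
(B,Q): NE
(B,R): not NE [P1→A gives 9>3; P2→Q gives 6>0]
(B,S): not NE [P2→Q gives 6>5]
(C,P): not NE [P1→B gives 8>5]
(C,Q): not NE [P1→B gives 4>0; P2→P gives 8>6]
(C,R): not NE [P1→A gives 9>1; P2→P gives 8>2]
(C,S): not NE [P1→B gives 8>1; P2→P gives 8>4]

Nash profiles: (B,Q)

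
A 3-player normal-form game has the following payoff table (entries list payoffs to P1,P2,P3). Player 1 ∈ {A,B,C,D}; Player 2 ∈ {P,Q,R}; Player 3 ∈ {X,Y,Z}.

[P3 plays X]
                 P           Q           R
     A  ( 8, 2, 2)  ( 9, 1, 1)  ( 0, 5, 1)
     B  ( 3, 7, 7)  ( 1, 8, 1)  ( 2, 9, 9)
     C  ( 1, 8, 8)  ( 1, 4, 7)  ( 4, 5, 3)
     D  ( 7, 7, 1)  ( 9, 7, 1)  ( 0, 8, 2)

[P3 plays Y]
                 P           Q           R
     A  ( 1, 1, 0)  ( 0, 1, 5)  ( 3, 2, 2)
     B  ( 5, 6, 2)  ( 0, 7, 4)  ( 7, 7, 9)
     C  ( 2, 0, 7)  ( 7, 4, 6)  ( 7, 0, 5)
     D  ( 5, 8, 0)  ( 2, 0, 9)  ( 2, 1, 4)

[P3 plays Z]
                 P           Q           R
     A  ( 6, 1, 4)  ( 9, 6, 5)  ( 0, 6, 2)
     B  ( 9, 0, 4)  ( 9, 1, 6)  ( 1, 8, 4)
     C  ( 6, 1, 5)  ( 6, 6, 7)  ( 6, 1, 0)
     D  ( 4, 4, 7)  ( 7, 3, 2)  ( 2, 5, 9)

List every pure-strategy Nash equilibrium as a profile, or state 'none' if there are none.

NE set: (A,Q,Z), (B,R,Y)

(A,P,X): not NE [P2→R gives 5>2; P3→Z gives 4>2]
(A,P,Y): not NE [P1→D gives 5>1; P2→R gives 2>1; P3→Z gives 4>0]
(A,P,Z): not NE [P1→B gives 9>6; P2→R gives 6>1]
(A,Q,X): not NE [P2→R gives 5>1; P3→Z gives 5>1]
(A,Q,Y): not NE [P1→C gives 7>0; P2→R gives 2>1]
(A,Q,Z): NE
(A,R,X): not NE [P1→C gives 4>0; P3→Z gives 2>1]
(A,R,Y): not NE [P1→C gives 7>3]
(A,R,Z): not NE [P1→C gives 6>0]
(B,P,X): not NE [P1→A gives 8>3; P2→R gives 9>7]
(B,P,Y): not NE [P2→R gives 7>6; P3→X gives 7>2]
(B,P,Z): not NE [P2→R gives 8>0; P3→X gives 7>4]
(B,Q,X): not NE [P1→D gives 9>1; P2→R gives 9>8; P3→Z gives 6>1]
(B,Q,Y): not NE [P1→C gives 7>0; P3→Z gives 6>4]
(B,Q,Z): not NE [P2→R gives 8>1]
(B,R,X): not NE [P1→C gives 4>2]
(B,R,Y): NE
(B,R,Z): not NE [P1→C gives 6>1; P3→Y gives 9>4]
(C,P,X): not NE [P1→A gives 8>1]
(C,P,Y): not NE [P1→D gives 5>2; P2→Q gives 4>0; P3→X gives 8>7]
(C,P,Z): not NE [P1→B gives 9>6; P2→Q gives 6>1; P3→X gives 8>5]
(C,Q,X): not NE [P1→D gives 9>1; P2→P gives 8>4]
(C,Q,Y): not NE [P3→Z gives 7>6]
(C,Q,Z): not NE [P1→B gives 9>6]
(C,R,X): not NE [P2→P gives 8>5; P3→Y gives 5>3]
(C,R,Y): not NE [P2→Q gives 4>0]
(C,R,Z): not NE [P2→Q gives 6>1; P3→Y gives 5>0]
(D,P,X): not NE [P1→A gives 8>7; P2→R gives 8>7; P3→Z gives 7>1]
(D,P,Y): not NE [P3→Z gives 7>0]
(D,P,Z): not NE [P1→B gives 9>4; P2→R gives 5>4]
(D,Q,X): not NE [P2→R gives 8>7; P3→Y gives 9>1]
(D,Q,Y): not NE [P1→C gives 7>2; P2→P gives 8>0]
(D,Q,Z): not NE [P1→B gives 9>7; P2→R gives 5>3; P3→Y gives 9>2]
(D,R,X): not NE [P1→C gives 4>0; P3→Z gives 9>2]
(D,R,Y): not NE [P1→C gives 7>2; P2→P gives 8>1; P3→Z gives 9>4]
(D,R,Z): not NE [P1→C gives 6>2]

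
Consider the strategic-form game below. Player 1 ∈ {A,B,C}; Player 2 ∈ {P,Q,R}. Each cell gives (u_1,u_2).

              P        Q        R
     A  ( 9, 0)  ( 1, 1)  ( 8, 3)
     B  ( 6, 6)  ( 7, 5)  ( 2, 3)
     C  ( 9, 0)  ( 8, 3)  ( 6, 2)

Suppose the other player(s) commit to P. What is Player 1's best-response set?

BR_1 = {A,C}

u_1(A vs P) = 9
u_1(B vs P) = 6
u_1(C vs P) = 9
max payoff 9 at {A,C}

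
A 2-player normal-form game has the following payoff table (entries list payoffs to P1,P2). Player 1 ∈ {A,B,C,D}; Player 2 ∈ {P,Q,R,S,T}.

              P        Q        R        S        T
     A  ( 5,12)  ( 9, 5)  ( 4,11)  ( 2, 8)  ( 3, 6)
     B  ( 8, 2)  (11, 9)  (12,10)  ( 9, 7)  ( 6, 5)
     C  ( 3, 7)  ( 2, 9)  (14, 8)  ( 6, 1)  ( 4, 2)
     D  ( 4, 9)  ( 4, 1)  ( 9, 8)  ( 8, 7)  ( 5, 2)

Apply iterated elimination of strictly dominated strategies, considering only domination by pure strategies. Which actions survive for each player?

IESDS → P1:{B,C} P2:{Q,R}

P1 drop A (B beats it: P:8>5 Q:11>9 R:12>4 S:9>2 T:6>3)
P1 drop D (B beats it: P:8>4 Q:11>4 R:12>9 S:9>8 T:6>5)
P2 drop P (Q beats it: B:9>2 C:9>7)
P2 drop S (Q beats it: B:9>7 C:9>1)
P2 drop T (Q beats it: B:9>5 C:9>2)
P1→{B,C} P2→{Q,R}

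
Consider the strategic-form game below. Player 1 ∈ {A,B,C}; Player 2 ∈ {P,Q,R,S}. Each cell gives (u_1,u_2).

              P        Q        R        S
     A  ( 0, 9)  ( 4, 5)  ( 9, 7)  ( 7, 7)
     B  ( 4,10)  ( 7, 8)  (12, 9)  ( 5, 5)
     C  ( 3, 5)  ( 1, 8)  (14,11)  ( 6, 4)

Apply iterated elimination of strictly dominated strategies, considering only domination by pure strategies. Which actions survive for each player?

P2 drop Q (R beats it: A:7>5 B:9>8 C:11>8)
P2 drop S (P beats it: A:9>7 B:10>5 C:5>4)
P1 drop A (B beats it: P:4>0 R:12>9)
P1→{B,C} P2→{P,R}

IESDS → P1:{B,C} P2:{P,R}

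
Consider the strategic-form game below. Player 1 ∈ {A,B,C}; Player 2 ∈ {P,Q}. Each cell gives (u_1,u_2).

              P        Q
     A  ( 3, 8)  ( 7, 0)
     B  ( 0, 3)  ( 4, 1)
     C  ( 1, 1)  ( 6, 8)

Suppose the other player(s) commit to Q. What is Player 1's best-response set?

argmax u_1 = {A}

u_1(A vs Q) = 7
u_1(B vs Q) = 4
u_1(C vs Q) = 6
max payoff 7 at {A}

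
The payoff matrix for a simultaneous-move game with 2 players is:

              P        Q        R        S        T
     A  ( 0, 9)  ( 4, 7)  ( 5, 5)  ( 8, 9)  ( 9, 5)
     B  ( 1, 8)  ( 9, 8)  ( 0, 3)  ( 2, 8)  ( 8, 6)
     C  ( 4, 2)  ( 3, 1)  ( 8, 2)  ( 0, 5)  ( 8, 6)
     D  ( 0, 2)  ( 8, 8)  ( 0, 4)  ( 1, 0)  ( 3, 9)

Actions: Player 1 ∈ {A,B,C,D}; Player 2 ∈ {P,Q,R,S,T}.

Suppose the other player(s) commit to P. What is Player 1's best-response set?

argmax u_1 = {C}

u_1(A vs P) = 0
u_1(B vs P) = 1
u_1(C vs P) = 4
u_1(D vs P) = 0
max payoff 4 at {C}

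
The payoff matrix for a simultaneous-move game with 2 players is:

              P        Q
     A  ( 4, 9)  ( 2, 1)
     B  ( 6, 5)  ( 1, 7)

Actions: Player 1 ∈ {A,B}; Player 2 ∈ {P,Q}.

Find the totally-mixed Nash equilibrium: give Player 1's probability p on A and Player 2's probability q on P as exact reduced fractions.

P1 mixes 1/5 on A; P2 mixes 1/3 on P

P1 indiff ⇒ q·4+(1-q)·2 = q·6+(1-q)·1 ⇒ q(-2) = (1-q)(-1) ⇒ q = 1/3
P2 indiff ⇒ p·9+(1-p)·5 = p·1+(1-p)·7 ⇒ p(8) = (1-p)(2) ⇒ p = 1/5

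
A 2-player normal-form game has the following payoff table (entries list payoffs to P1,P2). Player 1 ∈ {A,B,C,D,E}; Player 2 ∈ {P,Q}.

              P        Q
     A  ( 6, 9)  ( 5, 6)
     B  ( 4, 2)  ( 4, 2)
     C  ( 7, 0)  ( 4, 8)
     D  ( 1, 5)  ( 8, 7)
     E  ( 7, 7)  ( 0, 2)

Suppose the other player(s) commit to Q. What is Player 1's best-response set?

argmax u_1 = {D}

u_1(A vs Q) = 5
u_1(B vs Q) = 4
u_1(C vs Q) = 4
u_1(D vs Q) = 8
u_1(E vs Q) = 0
max payoff 8 at {D}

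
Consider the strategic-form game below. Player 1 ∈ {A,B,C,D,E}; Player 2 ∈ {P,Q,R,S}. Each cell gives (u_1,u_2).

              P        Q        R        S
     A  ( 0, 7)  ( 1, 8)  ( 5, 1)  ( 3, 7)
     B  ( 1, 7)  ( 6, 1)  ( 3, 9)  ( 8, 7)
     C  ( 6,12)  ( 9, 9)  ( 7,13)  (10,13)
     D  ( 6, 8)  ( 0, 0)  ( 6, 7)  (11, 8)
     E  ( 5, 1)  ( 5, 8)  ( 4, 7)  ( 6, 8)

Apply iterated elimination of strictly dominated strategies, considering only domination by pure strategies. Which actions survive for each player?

Remaining: P1:{C,D} P2:{P,R,S}

P1 drop A (C beats it: P:6>0 Q:9>1 R:7>5 S:10>3)
P1 drop B (C beats it: P:6>1 Q:9>6 R:7>3 S:10>8)
P1 drop E (C beats it: P:6>5 Q:9>5 R:7>4 S:10>6)
P2 drop Q (P beats it: C:12>9 D:8>0)
P1→{C,D} P2→{P,R,S}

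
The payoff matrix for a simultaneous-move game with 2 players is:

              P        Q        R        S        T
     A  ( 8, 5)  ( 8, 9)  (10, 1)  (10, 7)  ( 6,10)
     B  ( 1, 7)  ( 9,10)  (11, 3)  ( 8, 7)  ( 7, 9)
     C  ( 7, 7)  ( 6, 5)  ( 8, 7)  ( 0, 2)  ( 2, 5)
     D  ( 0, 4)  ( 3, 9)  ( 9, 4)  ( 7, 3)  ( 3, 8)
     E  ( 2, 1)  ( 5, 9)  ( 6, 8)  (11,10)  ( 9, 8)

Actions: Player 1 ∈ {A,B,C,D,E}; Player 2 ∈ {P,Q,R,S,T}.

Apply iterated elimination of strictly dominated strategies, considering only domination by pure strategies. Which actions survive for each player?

P1 drop C (A beats it: P:8>7 Q:8>6 R:10>8 S:10>0 T:6>2)
P1 drop D (A beats it: P:8>0 Q:8>3 R:10>9 S:10>7 T:6>3)
P2 drop P (Q beats it: A:9>5 B:10>7 E:9>1)
P2 drop R (Q beats it: A:9>1 B:10>3 E:9>8)
P1→{A,B,E} P2→{Q,S,T}

Remaining: P1:{A,B,E} P2:{Q,S,T}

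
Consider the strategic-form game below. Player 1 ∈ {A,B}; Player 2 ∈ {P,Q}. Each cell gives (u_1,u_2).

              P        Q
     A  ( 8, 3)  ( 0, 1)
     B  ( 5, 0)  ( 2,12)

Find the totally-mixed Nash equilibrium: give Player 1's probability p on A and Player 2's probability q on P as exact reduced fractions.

P1 indiff ⇒ q·8+(1-q)·0 = q·5+(1-q)·2 ⇒ q(3) = (1-q)(2) ⇒ q = 2/5
P2 indiff ⇒ p·3+(1-p)·0 = p·1+(1-p)·12 ⇒ p(2) = (1-p)(12) ⇒ p = 6/7

(p,q) = (6/7, 2/5)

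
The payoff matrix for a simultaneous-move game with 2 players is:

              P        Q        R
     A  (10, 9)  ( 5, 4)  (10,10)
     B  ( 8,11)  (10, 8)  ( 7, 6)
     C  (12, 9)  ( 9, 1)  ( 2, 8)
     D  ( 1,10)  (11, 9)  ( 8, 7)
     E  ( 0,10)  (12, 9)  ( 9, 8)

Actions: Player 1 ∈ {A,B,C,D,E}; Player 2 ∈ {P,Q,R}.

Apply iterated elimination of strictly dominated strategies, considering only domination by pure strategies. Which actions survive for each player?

P2 drop Q (P beats it: A:9>4 B:11>8 C:9>1 D:10>9 E:10>9)
P1 drop B (A beats it: P:10>8 R:10>7)
P1 drop D (A beats it: P:10>1 R:10>8)
P1 drop E (A beats it: P:10>0 R:10>9)
P1→{A,C} P2→{P,R}

Remaining: P1:{A,C} P2:{P,R}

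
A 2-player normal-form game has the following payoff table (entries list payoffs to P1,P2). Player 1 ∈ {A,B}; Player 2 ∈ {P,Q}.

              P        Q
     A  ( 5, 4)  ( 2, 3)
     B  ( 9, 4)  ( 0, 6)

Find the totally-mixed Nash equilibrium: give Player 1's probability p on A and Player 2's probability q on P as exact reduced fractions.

P1 indiff ⇒ q·5+(1-q)·2 = q·9+(1-q)·0 ⇒ q(-4) = (1-q)(-2) ⇒ q = 1/3
P2 indiff ⇒ p·4+(1-p)·4 = p·3+(1-p)·6 ⇒ p(1) = (1-p)(2) ⇒ p = 2/3

p=2/3, q=1/3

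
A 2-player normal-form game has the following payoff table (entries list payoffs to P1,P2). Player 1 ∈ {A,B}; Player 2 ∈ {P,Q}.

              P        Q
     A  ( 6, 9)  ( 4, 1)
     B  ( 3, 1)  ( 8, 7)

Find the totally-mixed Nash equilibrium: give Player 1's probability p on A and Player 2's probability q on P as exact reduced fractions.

p=3/7, q=4/7

P1 indiff ⇒ q·6+(1-q)·4 = q·3+(1-q)·8 ⇒ q(3) = (1-q)(4) ⇒ q = 4/7
P2 indiff ⇒ p·9+(1-p)·1 = p·1+(1-p)·7 ⇒ p(8) = (1-p)(6) ⇒ p = 3/7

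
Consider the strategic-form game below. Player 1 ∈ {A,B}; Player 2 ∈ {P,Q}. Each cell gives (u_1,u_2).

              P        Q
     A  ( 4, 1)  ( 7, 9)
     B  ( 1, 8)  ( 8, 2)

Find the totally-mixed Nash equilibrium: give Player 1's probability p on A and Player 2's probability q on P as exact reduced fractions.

P1 indiff ⇒ q·4+(1-q)·7 = q·1+(1-q)·8 ⇒ q(3) = (1-q)(1) ⇒ q = 1/4
P2 indiff ⇒ p·1+(1-p)·8 = p·9+(1-p)·2 ⇒ p(-8) = (1-p)(-6) ⇒ p = 3/7

p=3/7, q=1/4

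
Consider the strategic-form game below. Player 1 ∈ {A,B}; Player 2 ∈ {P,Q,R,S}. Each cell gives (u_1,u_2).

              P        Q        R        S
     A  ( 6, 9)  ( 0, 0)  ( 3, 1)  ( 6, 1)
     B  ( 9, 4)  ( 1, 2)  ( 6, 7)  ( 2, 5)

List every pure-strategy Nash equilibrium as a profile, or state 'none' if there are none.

NE set: (B,R)

(A,P): not NE [P1→B gives 9>6]
(A,Q): not NE [P1→B gives 1>0; P2→P gives 9>0]
(A,R): not NE [P1→B gives 6>3; P2→P gives 9>1]
(A,S): not NE [P2→P gives 9>1]
(B,P): not NE [P2→R gives 7>4]
(B,Q): not NE [P2→R gives 7>2]
(B,R): NE
(B,S): not NE [P1→A gives 6>2; P2→R gives 7>5]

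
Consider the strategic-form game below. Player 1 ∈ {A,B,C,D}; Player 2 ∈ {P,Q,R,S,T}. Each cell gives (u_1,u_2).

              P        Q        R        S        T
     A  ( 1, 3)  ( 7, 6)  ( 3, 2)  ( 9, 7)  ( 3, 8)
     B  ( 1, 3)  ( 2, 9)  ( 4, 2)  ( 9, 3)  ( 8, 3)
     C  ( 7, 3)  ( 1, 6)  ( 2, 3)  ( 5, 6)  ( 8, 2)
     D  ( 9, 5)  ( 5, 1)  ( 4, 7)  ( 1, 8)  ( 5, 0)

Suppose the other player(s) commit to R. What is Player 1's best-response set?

argmax u_1 = {B,D}

u_1(A vs R) = 3
u_1(B vs R) = 4
u_1(C vs R) = 2
u_1(D vs R) = 4
max payoff 4 at {B,D}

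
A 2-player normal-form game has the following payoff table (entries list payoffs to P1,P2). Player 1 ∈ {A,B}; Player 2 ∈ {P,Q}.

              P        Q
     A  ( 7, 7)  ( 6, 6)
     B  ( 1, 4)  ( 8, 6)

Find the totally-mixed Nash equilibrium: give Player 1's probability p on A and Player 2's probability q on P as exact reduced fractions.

(p,q) = (2/3, 1/4)

P1 indiff ⇒ q·7+(1-q)·6 = q·1+(1-q)·8 ⇒ q(6) = (1-q)(2) ⇒ q = 1/4
P2 indiff ⇒ p·7+(1-p)·4 = p·6+(1-p)·6 ⇒ p(1) = (1-p)(2) ⇒ p = 2/3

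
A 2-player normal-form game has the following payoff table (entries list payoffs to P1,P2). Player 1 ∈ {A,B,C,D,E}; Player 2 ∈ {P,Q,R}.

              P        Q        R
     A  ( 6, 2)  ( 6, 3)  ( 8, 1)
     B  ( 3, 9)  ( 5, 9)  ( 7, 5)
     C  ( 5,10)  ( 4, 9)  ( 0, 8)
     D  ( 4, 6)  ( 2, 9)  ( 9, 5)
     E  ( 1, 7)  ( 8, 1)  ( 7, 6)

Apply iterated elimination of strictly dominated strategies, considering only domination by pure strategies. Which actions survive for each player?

P1 drop B (A beats it: P:6>3 Q:6>5 R:8>7)
P1 drop C (A beats it: P:6>5 Q:6>4 R:8>0)
P2 drop R (P beats it: A:2>1 D:6>5 E:7>6)
P1 drop D (A beats it: P:6>4 Q:6>2)
P1→{A,E} P2→{P,Q}

IESDS → P1:{A,E} P2:{P,Q}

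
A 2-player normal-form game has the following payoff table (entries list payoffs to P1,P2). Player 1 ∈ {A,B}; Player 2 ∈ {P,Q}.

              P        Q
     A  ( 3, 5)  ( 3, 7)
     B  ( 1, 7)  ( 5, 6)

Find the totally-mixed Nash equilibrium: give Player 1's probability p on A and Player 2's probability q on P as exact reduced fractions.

P1 mixes 1/3 on A; P2 mixes 1/2 on P

P1 indiff ⇒ q·3+(1-q)·3 = q·1+(1-q)·5 ⇒ q(2) = (1-q)(2) ⇒ q = 1/2
P2 indiff ⇒ p·5+(1-p)·7 = p·7+(1-p)·6 ⇒ p(-2) = (1-p)(-1) ⇒ p = 1/3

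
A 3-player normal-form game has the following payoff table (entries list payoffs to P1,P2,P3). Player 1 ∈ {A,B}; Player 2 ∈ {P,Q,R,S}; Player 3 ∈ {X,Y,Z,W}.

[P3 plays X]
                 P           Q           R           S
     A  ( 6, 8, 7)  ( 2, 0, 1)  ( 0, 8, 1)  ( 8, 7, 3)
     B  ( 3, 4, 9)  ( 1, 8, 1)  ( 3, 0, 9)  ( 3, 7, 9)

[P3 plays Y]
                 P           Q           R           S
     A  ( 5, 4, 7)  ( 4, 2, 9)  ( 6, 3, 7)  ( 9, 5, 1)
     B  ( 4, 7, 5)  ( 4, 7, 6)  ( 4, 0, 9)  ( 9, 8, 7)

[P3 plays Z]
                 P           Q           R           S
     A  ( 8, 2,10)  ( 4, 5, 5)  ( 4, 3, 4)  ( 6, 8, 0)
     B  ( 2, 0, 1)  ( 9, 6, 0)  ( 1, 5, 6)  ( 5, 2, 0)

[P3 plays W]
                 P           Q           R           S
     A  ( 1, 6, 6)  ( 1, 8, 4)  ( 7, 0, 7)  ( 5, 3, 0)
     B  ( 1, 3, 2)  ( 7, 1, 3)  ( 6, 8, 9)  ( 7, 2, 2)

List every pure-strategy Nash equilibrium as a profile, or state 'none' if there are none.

(A,P,X): not NE [P3→Z gives 10>7]
(A,P,Y): not NE [P2→S gives 5>4; P3→Z gives 10>7]
(A,P,Z): not NE [P2→S gives 8>2]
(A,P,W): not NE [P2→Q gives 8>6; P3→Z gives 10>6]
(A,Q,X): not NE [P2→R gives 8>0; P3→Y gives 9>1]
(A,Q,Y): not NE [P2→S gives 5>2]
(A,Q,Z): not NE [P1→B gives 9>4; P2→S gives 8>5; P3→Y gives 9>5]
(A,Q,W): not NE [P1→B gives 7>1; P3→Y gives 9>4]
(A,R,X): not NE [P1→B gives 3>0; P3→W gives 7>1]
(A,R,Y): not NE [P2→S gives 5>3]
(A,R,Z): not NE [P2→S gives 8>3; P3→W gives 7>4]
(A,R,W): not NE [P2→Q gives 8>0]
(A,S,X): not NE [P2→R gives 8>7]
(A,S,Y): not NE [P3→X gives 3>1]
(A,S,Z): not NE [P3→X gives 3>0]
(A,S,W): not NE [P1→B gives 7>5; P2→Q gives 8>3; P3→X gives 3>0]
(B,P,X): not NE [P1→A gives 6>3; P2→Q gives 8>4]
(B,P,Y): not NE [P1→A gives 5>4; P2→S gives 8>7; P3→X gives 9>5]
(B,P,Z): not NE [P1→A gives 8>2; P2→Q gives 6>0; P3→X gives 9>1]
(B,P,W): not NE [P2→R gives 8>3; P3→X gives 9>2]
(B,Q,X): not NE [P1→A gives 2>1; P3→Y gives 6>1]
(B,Q,Y): not NE [P2→S gives 8>7]
(B,Q,Z): not NE [P3→Y gives 6>0]
(B,Q,W): not NE [P2→R gives 8>1; P3→Y gives 6>3]
(B,R,X): not NE [P2→Q gives 8>0]
(B,R,Y): not NE [P1→A gives 6>4; P2→S gives 8>0]
(B,R,Z): not NE [P1→A gives 4>1; P2→Q gives 6>5; P3→W gives 9>6]
(B,R,W): not NE [P1→A gives 7>6]
(B,S,X): not NE [P1→A gives 8>3; P2→Q gives 8>7]
(B,S,Y): not NE [P3→X gives 9>7]
(B,S,Z): not NE [P1→A gives 6>5; P2→Q gives 6>2; P3→X gives 9>0]
(B,S,W): not NE [P2→R gives 8>2; P3→X gives 9>2]

Equilibria: none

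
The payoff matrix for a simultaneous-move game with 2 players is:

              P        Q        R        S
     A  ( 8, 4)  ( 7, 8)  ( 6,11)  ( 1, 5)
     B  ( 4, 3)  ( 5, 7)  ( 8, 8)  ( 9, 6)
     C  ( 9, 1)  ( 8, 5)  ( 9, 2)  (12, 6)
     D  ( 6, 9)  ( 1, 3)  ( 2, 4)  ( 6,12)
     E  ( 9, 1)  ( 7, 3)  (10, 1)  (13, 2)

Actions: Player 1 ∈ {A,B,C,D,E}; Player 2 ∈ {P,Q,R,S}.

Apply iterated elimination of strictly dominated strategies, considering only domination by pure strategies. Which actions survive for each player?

Survivors P1:{C,E} P2:{Q,S}

P1 drop A (C beats it: P:9>8 Q:8>7 R:9>6 S:12>1)
P1 drop B (C beats it: P:9>4 Q:8>5 R:9>8 S:12>9)
P1 drop D (C beats it: P:9>6 Q:8>1 R:9>2 S:12>6)
P2 drop P (Q beats it: C:5>1 E:3>1)
P2 drop R (Q beats it: C:5>2 E:3>1)
P1→{C,E} P2→{Q,S}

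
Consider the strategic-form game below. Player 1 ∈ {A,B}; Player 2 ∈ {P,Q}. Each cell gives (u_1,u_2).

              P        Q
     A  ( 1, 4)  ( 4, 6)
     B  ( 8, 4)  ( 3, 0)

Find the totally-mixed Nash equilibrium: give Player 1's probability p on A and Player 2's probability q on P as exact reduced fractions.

p=2/3, q=1/8

P1 indiff ⇒ q·1+(1-q)·4 = q·8+(1-q)·3 ⇒ q(-7) = (1-q)(-1) ⇒ q = 1/8
P2 indiff ⇒ p·4+(1-p)·4 = p·6+(1-p)·0 ⇒ p(-2) = (1-p)(-4) ⇒ p = 2/3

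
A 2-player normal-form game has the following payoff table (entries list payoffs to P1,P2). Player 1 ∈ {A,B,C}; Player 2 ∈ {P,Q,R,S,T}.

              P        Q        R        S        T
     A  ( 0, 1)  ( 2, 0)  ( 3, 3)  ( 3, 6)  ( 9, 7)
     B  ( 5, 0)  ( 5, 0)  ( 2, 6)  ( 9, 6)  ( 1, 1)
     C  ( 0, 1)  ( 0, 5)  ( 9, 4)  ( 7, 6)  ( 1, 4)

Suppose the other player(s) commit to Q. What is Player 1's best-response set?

u_1(A vs Q) = 2
u_1(B vs Q) = 5
u_1(C vs Q) = 0
max payoff 5 at {B}

argmax u_1 = {B}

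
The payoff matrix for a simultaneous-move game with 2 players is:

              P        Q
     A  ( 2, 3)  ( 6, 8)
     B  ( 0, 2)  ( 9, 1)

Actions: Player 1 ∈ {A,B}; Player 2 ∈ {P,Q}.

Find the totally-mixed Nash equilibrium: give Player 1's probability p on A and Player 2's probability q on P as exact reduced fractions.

P1 mixes 1/6 on A; P2 mixes 3/5 on P

P1 indiff ⇒ q·2+(1-q)·6 = q·0+(1-q)·9 ⇒ q(2) = (1-q)(3) ⇒ q = 3/5
P2 indiff ⇒ p·3+(1-p)·2 = p·8+(1-p)·1 ⇒ p(-5) = (1-p)(-1) ⇒ p = 1/6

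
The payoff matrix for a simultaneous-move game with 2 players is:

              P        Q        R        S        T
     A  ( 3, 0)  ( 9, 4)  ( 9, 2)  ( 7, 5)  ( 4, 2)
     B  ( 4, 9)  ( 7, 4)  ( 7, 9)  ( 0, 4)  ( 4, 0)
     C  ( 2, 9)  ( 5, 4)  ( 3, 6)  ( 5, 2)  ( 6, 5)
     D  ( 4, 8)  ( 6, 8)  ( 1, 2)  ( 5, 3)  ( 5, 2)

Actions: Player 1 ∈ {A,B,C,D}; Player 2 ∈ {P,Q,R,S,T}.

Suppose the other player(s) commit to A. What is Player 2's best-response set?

P2 best: {S}

u_2(P vs A) = 0
u_2(Q vs A) = 4
u_2(R vs A) = 2
u_2(S vs A) = 5
u_2(T vs A) = 2
max payoff 5 at {S}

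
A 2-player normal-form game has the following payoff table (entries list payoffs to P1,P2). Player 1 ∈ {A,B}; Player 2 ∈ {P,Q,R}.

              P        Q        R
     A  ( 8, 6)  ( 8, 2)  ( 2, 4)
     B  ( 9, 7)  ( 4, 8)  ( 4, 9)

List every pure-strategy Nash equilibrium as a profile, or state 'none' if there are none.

NE set: (B,R)

(A,P): not NE [P1→B gives 9>8]
(A,Q): not NE [P2→P gives 6>2]
(A,R): not NE [P1→B gives 4>2; P2→P gives 6>4]
(B,P): not NE [P2→R gives 9>7]
(B,Q): not NE [P1→A gives 8>4; P2→R gives 9>8]
(B,R): NE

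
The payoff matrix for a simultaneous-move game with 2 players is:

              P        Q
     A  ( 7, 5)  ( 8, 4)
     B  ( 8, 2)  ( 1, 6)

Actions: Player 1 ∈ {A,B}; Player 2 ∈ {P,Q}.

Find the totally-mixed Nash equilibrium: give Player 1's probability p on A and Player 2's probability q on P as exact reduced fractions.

p=4/5, q=7/8

P1 indiff ⇒ q·7+(1-q)·8 = q·8+(1-q)·1 ⇒ q(-1) = (1-q)(-7) ⇒ q = 7/8
P2 indiff ⇒ p·5+(1-p)·2 = p·4+(1-p)·6 ⇒ p(1) = (1-p)(4) ⇒ p = 4/5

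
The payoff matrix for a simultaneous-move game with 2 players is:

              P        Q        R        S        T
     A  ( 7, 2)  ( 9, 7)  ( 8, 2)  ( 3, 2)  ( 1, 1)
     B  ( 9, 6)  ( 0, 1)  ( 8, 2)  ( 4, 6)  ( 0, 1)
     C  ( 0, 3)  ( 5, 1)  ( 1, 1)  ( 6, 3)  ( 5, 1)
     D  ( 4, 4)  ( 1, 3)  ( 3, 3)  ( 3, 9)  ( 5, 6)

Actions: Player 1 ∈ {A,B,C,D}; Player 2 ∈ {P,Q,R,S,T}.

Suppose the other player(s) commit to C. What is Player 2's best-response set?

BR_2 = {P,S}

u_2(P vs C) = 3
u_2(Q vs C) = 1
u_2(R vs C) = 1
u_2(S vs C) = 3
u_2(T vs C) = 1
max payoff 3 at {P,S}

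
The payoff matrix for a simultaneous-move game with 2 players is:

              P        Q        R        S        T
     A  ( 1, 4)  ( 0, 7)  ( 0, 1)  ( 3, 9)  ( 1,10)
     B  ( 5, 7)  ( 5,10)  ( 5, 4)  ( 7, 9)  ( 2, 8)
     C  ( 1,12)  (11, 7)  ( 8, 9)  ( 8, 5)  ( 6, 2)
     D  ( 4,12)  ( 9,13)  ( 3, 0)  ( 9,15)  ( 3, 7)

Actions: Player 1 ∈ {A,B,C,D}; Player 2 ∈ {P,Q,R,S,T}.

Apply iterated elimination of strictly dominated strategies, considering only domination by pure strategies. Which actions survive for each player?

P1 drop A (B beats it: P:5>1 Q:5>0 R:5>0 S:7>3 T:2>1)
P2 drop R (P beats it: B:7>4 C:12>9 D:12>0)
P2 drop T (Q beats it: B:10>8 C:7>2 D:13>7)
P1→{B,C,D} P2→{P,Q,S}

Survivors P1:{B,C,D} P2:{P,Q,S}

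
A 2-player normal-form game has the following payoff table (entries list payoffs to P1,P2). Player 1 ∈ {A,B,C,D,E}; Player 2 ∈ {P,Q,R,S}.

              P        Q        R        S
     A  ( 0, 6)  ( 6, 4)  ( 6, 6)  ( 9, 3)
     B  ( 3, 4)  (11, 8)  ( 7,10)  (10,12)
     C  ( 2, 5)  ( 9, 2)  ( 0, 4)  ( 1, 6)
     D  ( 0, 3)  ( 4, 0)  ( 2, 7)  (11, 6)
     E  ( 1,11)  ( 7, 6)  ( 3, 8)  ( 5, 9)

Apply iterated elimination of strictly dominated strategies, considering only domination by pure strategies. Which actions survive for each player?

P1 drop A (B beats it: P:3>0 Q:11>6 R:7>6 S:10>9)
P1 drop C (B beats it: P:3>2 Q:11>9 R:7>0 S:10>1)
P1 drop E (B beats it: P:3>1 Q:11>7 R:7>3 S:10>5)
P2 drop P (R beats it: B:10>4 D:7>3)
P2 drop Q (R beats it: B:10>8 D:7>0)
P1→{B,D} P2→{R,S}

Remaining: P1:{B,D} P2:{R,S}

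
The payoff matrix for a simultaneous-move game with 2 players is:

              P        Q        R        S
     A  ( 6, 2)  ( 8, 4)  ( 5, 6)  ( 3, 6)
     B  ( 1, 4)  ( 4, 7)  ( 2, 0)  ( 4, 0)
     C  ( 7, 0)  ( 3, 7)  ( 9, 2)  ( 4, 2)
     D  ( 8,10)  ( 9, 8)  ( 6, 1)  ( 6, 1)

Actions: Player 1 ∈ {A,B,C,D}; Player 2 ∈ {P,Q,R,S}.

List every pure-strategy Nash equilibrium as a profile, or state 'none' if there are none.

(A,P): not NE [P1→D gives 8>6; P2→S gives 6>2]
(A,Q): not NE [P1→D gives 9>8; P2→S gives 6>4]
(A,R): not NE [P1→C gives 9>5]
(A,S): not NE [P1→D gives 6>3]
(B,P): not NE [P1→D gives 8>1; P2→Q gives 7>4]
(B,Q): not NE [P1→D gives 9>4]
(B,R): not NE [P1→C gives 9>2; P2→Q gives 7>0]
(B,S): not NE [P1→D gives 6>4; P2→Q gives 7>0]
(C,P): not NE [P1→D gives 8>7; P2→Q gives 7>0]
(C,Q): not NE [P1→D gives 9>3]
(C,R): not NE [P2→Q gives 7>2]
(C,S): not NE [P1→D gives 6>4; P2→Q gives 7>2]
(D,P): NE
(D,Q): not NE [P2→P gives 10>8]
(D,R): not NE [P1→C gives 9>6; P2→P gives 10>1]
(D,S): not NE [P2→P gives 10>1]

Nash profiles: (D,P)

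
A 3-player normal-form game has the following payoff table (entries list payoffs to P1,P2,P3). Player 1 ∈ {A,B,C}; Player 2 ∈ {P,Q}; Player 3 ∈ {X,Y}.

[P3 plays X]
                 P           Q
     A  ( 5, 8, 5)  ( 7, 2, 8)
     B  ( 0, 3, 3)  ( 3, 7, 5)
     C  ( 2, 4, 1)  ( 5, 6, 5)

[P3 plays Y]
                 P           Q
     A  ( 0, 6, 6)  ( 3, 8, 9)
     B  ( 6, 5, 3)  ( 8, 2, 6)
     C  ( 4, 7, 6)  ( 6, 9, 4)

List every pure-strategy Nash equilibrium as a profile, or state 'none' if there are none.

(A,P,X): not NE [P3→Y gives 6>5]
(A,P,Y): not NE [P1→B gives 6>0; P2→Q gives 8>6]
(A,Q,X): not NE [P2→P gives 8>2; P3→Y gives 9>8]
(A,Q,Y): not NE [P1→B gives 8>3]
(B,P,X): not NE [P1→A gives 5>0; P2→Q gives 7>3]
(B,P,Y): NE
(B,Q,X): not NE [P1→A gives 7>3; P3→Y gives 6>5]
(B,Q,Y): not NE [P2→P gives 5>2]
(C,P,X): not NE [P1→A gives 5>2; P2→Q gives 6>4; P3→Y gives 6>1]
(C,P,Y): not NE [P1→B gives 6>4; P2→Q gives 9>7]
(C,Q,X): not NE [P1→A gives 7>5]
(C,Q,Y): not NE [P1→B gives 8>6; P3→X gives 5>4]

Nash profiles: (B,P,Y)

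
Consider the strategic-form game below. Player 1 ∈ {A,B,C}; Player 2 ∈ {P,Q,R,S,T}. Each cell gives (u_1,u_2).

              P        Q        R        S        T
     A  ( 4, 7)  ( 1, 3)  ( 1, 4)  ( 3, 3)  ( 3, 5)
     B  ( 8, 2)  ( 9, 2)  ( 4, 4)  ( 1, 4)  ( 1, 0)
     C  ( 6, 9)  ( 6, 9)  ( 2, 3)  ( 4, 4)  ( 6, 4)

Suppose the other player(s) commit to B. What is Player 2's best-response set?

u_2(P vs B) = 2
u_2(Q vs B) = 2
u_2(R vs B) = 4
u_2(S vs B) = 4
u_2(T vs B) = 0
max payoff 4 at {R,S}

BR_2 = {R,S}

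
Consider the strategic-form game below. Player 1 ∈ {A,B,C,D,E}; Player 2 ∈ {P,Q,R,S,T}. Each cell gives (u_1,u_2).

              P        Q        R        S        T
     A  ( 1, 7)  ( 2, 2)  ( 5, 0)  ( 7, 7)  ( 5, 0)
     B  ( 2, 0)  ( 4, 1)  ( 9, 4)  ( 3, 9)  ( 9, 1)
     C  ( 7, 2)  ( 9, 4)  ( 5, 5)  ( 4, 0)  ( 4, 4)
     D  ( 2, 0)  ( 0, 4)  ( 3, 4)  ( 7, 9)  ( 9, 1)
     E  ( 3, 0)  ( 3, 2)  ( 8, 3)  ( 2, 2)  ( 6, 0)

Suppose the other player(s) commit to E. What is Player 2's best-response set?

BR_2 = {R}

u_2(P vs E) = 0
u_2(Q vs E) = 2
u_2(R vs E) = 3
u_2(S vs E) = 2
u_2(T vs E) = 0
max payoff 3 at {R}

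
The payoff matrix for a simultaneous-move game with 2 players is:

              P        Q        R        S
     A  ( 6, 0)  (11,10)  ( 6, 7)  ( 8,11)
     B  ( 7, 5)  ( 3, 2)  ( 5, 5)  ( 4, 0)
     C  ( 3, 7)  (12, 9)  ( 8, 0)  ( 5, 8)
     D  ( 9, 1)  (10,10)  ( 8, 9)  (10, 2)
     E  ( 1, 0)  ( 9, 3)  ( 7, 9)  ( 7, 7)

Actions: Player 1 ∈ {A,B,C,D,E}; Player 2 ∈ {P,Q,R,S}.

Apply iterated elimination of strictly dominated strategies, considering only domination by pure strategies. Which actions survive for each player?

P1 drop B (D beats it: P:9>7 Q:10>3 R:8>5 S:10>4)
P1 drop E (D beats it: P:9>1 Q:10>9 R:8>7 S:10>7)
P2 drop P (Q beats it: A:10>0 C:9>7 D:10>1)
P2 drop R (Q beats it: A:10>7 C:9>0 D:10>9)
P1→{A,C,D} P2→{Q,S}

IESDS → P1:{A,C,D} P2:{Q,S}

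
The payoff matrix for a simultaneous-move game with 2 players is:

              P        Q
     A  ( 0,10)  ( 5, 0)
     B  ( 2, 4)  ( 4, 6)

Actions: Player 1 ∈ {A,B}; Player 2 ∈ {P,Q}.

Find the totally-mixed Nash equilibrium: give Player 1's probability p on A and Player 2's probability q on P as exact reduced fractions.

P1 indiff ⇒ q·0+(1-q)·5 = q·2+(1-q)·4 ⇒ q(-2) = (1-q)(-1) ⇒ q = 1/3
P2 indiff ⇒ p·10+(1-p)·4 = p·0+(1-p)·6 ⇒ p(10) = (1-p)(2) ⇒ p = 1/6

p=1/6, q=1/3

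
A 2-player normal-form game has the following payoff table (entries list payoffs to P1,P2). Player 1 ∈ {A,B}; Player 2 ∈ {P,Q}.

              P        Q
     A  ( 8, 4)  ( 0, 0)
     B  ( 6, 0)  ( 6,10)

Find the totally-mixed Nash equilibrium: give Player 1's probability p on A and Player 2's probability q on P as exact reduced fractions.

P1 indiff ⇒ q·8+(1-q)·0 = q·6+(1-q)·6 ⇒ q(2) = (1-q)(6) ⇒ q = 3/4
P2 indiff ⇒ p·4+(1-p)·0 = p·0+(1-p)·10 ⇒ p(4) = (1-p)(10) ⇒ p = 5/7

p=5/7, q=3/4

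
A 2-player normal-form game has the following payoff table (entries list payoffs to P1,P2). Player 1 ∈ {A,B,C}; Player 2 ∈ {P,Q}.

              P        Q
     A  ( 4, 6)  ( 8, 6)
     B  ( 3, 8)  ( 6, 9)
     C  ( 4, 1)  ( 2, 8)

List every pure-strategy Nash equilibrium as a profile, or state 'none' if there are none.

(A,P): NE
(A,Q): NE
(B,P): not NE [P1→C gives 4>3; P2→Q gives 9>8]
(B,Q): not NE [P1→A gives 8>6]
(C,P): not NE [P2→Q gives 8>1]
(C,Q): not NE [P1→A gives 8>2]

Nash profiles: (A,P), (A,Q)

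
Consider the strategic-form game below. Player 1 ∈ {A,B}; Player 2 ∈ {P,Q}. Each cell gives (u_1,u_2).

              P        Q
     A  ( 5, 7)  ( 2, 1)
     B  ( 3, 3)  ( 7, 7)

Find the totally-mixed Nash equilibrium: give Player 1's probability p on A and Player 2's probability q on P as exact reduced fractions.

(p,q) = (2/5, 5/7)

P1 indiff ⇒ q·5+(1-q)·2 = q·3+(1-q)·7 ⇒ q(2) = (1-q)(5) ⇒ q = 5/7
P2 indiff ⇒ p·7+(1-p)·3 = p·1+(1-p)·7 ⇒ p(6) = (1-p)(4) ⇒ p = 2/5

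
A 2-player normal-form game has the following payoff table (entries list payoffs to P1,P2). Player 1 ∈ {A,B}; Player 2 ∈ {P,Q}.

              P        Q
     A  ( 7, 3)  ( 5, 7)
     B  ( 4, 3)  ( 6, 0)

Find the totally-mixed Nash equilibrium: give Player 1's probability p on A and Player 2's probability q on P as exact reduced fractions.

(p,q) = (3/7, 1/4)

P1 indiff ⇒ q·7+(1-q)·5 = q·4+(1-q)·6 ⇒ q(3) = (1-q)(1) ⇒ q = 1/4
P2 indiff ⇒ p·3+(1-p)·3 = p·7+(1-p)·0 ⇒ p(-4) = (1-p)(-3) ⇒ p = 3/7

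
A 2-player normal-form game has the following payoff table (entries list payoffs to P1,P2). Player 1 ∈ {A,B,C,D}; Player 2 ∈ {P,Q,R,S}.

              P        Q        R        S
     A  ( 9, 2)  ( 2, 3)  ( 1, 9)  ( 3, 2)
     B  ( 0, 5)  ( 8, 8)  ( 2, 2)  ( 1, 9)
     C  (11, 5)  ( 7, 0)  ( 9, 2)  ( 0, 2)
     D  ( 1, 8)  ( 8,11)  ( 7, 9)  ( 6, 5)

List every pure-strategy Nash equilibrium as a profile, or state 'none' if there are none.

(A,P): not NE [P1→C gives 11>9; P2→R gives 9>2]
(A,Q): not NE [P1→D gives 8>2; P2→R gives 9>3]
(A,R): not NE [P1→C gives 9>1]
(A,S): not NE [P1→D gives 6>3; P2→R gives 9>2]
(B,P): not NE [P1→C gives 11>0; P2→S gives 9>5]
(B,Q): not NE [P2→S gives 9>8]
(B,R): not NE [P1→C gives 9>2; P2→S gives 9>2]
(B,S): not NE [P1→D gives 6>1]
(C,P): NE
(C,Q): not NE [P1→D gives 8>7; P2→P gives 5>0]
(C,R): not NE [P2→P gives 5>2]
(C,S): not NE [P1→D gives 6>0; P2→P gives 5>2]
(D,P): not NE [P1→C gives 11>1; P2→Q gives 11>8]
(D,Q): NE
(D,R): not NE [P1→C gives 9>7; P2→Q gives 11>9]
(D,S): not NE [P2→Q gives 11>5]

Nash profiles: (C,P), (D,Q)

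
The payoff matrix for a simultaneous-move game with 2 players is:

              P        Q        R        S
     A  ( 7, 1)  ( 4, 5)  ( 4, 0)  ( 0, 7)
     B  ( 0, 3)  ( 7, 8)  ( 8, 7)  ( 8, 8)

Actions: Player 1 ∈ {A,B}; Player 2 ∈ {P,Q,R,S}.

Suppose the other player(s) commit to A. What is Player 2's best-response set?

BR_2 = {S}

u_2(P vs A) = 1
u_2(Q vs A) = 5
u_2(R vs A) = 0
u_2(S vs A) = 7
max payoff 7 at {S}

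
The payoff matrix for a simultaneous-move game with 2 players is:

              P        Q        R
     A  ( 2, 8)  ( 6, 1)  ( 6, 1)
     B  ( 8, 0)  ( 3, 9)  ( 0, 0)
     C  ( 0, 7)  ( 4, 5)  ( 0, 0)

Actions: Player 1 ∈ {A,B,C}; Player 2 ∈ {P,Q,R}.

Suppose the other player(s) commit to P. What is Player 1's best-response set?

u_1(A vs P) = 2
u_1(B vs P) = 8
u_1(C vs P) = 0
max payoff 8 at {B}

argmax u_1 = {B}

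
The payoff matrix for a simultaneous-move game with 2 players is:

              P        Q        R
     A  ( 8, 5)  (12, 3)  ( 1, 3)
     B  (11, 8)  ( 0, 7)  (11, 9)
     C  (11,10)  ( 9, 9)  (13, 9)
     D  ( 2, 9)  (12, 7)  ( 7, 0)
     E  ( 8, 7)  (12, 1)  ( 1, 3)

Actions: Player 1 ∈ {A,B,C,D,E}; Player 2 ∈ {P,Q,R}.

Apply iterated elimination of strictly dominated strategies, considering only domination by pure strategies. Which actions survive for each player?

P2 drop Q (P beats it: A:5>3 B:8>7 C:10>9 D:9>7 E:7>1)
P1 drop A (B beats it: P:11>8 R:11>1)
P1 drop D (B beats it: P:11>2 R:11>7)
P1 drop E (B beats it: P:11>8 R:11>1)
P1→{B,C} P2→{P,R}

Survivors P1:{B,C} P2:{P,R}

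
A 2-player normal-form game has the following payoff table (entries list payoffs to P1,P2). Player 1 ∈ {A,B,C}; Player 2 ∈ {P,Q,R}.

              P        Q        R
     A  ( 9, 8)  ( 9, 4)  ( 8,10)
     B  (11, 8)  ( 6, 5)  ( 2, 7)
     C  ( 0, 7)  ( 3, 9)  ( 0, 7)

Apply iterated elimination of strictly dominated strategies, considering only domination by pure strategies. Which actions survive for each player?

P1 drop C (A beats it: P:9>0 Q:9>3 R:8>0)
P2 drop Q (P beats it: A:8>4 B:8>5)
P1→{A,B} P2→{P,R}

IESDS → P1:{A,B} P2:{P,R}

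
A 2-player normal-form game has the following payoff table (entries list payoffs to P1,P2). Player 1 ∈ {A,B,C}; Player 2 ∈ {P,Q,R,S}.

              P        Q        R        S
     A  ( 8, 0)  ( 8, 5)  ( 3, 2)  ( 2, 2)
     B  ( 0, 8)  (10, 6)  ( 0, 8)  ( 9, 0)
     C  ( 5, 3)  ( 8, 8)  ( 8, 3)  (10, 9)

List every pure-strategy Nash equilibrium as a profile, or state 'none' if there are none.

NE set: (C,S)

(A,P): not NE [P2→Q gives 5>0]
(A,Q): not NE [P1→B gives 10>8]
(A,R): not NE [P1→C gives 8>3; P2→Q gives 5>2]
(A,S): not NE [P1→C gives 10>2; P2→Q gives 5>2]
(B,P): not NE [P1→A gives 8>0]
(B,Q): not NE [P2→R gives 8>6]
(B,R): not NE [P1→C gives 8>0]
(B,S): not NE [P1→C gives 10>9; P2→R gives 8>0]
(C,P): not NE [P1→A gives 8>5; P2→S gives 9>3]
(C,Q): not NE [P1→B gives 10>8; P2→S gives 9>8]
(C,R): not NE [P2→S gives 9>3]
(C,S): NE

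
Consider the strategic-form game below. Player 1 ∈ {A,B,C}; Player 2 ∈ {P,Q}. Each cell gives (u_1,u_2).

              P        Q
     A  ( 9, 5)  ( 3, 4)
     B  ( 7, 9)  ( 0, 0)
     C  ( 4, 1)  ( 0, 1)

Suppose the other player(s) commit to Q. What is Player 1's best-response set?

u_1(A vs Q) = 3
u_1(B vs Q) = 0
u_1(C vs Q) = 0
max payoff 3 at {A}

P1 best: {A}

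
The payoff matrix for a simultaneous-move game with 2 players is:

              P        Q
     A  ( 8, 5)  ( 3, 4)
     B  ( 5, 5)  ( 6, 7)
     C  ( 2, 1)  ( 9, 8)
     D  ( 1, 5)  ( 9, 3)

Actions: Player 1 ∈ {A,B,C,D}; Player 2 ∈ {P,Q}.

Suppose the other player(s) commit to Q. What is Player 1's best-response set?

P1 best: {C,D}

u_1(A vs Q) = 3
u_1(B vs Q) = 6
u_1(C vs Q) = 9
u_1(D vs Q) = 9
max payoff 9 at {C,D}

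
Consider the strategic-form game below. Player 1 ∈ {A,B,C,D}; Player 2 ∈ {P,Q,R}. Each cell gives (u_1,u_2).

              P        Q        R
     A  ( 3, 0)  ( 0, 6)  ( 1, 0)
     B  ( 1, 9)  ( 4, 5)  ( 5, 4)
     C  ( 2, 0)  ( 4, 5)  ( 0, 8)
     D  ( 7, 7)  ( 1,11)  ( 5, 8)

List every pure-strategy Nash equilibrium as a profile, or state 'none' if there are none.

PSNE: ∅

(A,P): not NE [P1→D gives 7>3; P2→Q gives 6>0]
(A,Q): not NE [P1→C gives 4>0]
(A,R): not NE [P1→D gives 5>1; P2→Q gives 6>0]
(B,P): not NE [P1→D gives 7>1]
(B,Q): not NE [P2→P gives 9>5]
(B,R): not NE [P2→P gives 9>4]
(C,P): not NE [P1→D gives 7>2; P2→R gives 8>0]
(C,Q): not NE [P2→R gives 8>5]
(C,R): not NE [P1→D gives 5>0]
(D,P): not NE [P2→Q gives 11>7]
(D,Q): not NE [P1→C gives 4>1]
(D,R): not NE [P2→Q gives 11>8]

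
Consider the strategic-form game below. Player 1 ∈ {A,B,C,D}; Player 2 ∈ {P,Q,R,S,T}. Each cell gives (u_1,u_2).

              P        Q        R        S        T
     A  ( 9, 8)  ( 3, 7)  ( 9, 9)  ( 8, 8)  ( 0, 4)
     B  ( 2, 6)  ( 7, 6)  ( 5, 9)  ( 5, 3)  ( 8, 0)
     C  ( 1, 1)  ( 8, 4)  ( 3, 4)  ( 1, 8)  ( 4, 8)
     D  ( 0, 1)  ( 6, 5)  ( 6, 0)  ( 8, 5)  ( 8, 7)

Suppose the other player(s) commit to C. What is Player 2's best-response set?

BR_2 = {S,T}

u_2(P vs C) = 1
u_2(Q vs C) = 4
u_2(R vs C) = 4
u_2(S vs C) = 8
u_2(T vs C) = 8
max payoff 8 at {S,T}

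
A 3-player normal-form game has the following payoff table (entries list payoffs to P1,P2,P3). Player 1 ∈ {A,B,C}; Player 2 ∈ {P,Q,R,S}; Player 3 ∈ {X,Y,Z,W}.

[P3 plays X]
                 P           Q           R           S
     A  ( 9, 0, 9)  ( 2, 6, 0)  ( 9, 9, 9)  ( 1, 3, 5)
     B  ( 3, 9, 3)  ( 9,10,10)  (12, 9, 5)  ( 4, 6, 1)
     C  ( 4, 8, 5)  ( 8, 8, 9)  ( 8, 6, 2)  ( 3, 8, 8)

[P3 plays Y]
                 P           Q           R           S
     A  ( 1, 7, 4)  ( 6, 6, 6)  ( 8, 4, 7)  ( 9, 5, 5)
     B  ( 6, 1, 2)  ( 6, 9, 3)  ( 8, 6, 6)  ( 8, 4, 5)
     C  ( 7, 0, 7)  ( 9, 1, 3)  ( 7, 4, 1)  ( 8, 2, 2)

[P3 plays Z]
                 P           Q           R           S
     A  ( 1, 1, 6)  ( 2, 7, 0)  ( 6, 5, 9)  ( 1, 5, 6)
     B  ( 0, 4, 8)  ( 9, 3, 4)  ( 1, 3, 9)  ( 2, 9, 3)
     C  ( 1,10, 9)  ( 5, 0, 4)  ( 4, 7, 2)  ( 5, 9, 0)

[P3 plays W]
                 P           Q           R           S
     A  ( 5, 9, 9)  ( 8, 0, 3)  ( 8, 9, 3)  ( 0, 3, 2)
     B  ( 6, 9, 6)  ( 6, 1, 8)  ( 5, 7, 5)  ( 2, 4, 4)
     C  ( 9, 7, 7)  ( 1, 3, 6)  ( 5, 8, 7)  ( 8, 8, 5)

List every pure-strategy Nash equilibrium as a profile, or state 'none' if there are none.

Nash profiles: (B,Q,X), (C,P,Z)

(A,P,X): not NE [P2→R gives 9>0]
(A,P,Y): not NE [P1→C gives 7>1; P3→W gives 9>4]
(A,P,Z): not NE [P2→Q gives 7>1; P3→W gives 9>6]
(A,P,W): not NE [P1→C gives 9>5]
(A,Q,X): not NE [P1→B gives 9>2; P2→R gives 9>6; P3→Y gives 6>0]
(A,Q,Y): not NE [P1→C gives 9>6; P2→P gives 7>6]
(A,Q,Z): not NE [P1→B gives 9>2; P3→Y gives 6>0]
(A,Q,W): not NE [P2→R gives 9>0; P3→Y gives 6>3]
(A,R,X): not NE [P1→B gives 12>9]
(A,R,Y): not NE [P2→P gives 7>4; P3→Z gives 9>7]
(A,R,Z): not NE [P2→Q gives 7>5]
(A,R,W): not NE [P3→Z gives 9>3]
(A,S,X): not NE [P1→B gives 4>1; P2→R gives 9>3; P3→Z gives 6>5]
(A,S,Y): not NE [P2→P gives 7>5; P3→Z gives 6>5]
(A,S,Z): not NE [P1→C gives 5>1; P2→Q gives 7>5]
(A,S,W): not NE [P1→C gives 8>0; P2→R gives 9>3; P3→Z gives 6>2]
(B,P,X): not NE [P1→A gives 9>3; P2→Q gives 10>9; P3→Z gives 8>3]
(B,P,Y): not NE [P1→C gives 7>6; P2→Q gives 9>1; P3→Z gives 8>2]
(B,P,Z): not NE [P1→C gives 1>0; P2→S gives 9>4]
(B,P,W): not NE [P1→C gives 9>6; P3→Z gives 8>6]
(B,Q,X): NE
(B,Q,Y): not NE [P1→C gives 9>6; P3→X gives 10>3]
(B,Q,Z): not NE [P2→S gives 9>3; P3→X gives 10>4]
(B,Q,W): not NE [P1→A gives 8>6; P2→P gives 9>1; P3→X gives 10>8]
(B,R,X): not NE [P2→Q gives 10>9; P3→Z gives 9>5]
(B,R,Y): not NE [P2→Q gives 9>6; P3→Z gives 9>6]
(B,R,Z): not NE [P1→A gives 6>1; P2→S gives 9>3]
(B,R,W): not NE [P1→A gives 8>5; P2→P gives 9>7; P3→Z gives 9>5]
(B,S,X): not NE [P2→Q gives 10>6; P3→Y gives 5>1]
(B,S,Y): not NE [P1→A gives 9>8; P2→Q gives 9>4]
(B,S,Z): not NE [P1→C gives 5>2; P3→Y gives 5>3]
(B,S,W): not NE [P1→C gives 8>2; P2→P gives 9>4; P3→Y gives 5>4]
(C,P,X): not NE [P1→A gives 9>4; P3→Z gives 9>5]
(C,P,Y): not NE [P2→R gives 4>0; P3→Z gives 9>7]
(C,P,Z): NE
(C,P,W): not NE [P2→S gives 8>7; P3→Z gives 9>7]
(C,Q,X): not NE [P1→B gives 9>8]
(C,Q,Y): not NE [P2→R gives 4>1; P3→X gives 9>3]
(C,Q,Z): not NE [P1→B gives 9>5; P2→P gives 10>0; P3→X gives 9>4]
(C,Q,W): not NE [P1→A gives 8>1; P2→S gives 8>3; P3→X gives 9>6]
(C,R,X): not NE [P1→B gives 12>8; P2→S gives 8>6; P3→W gives 7>2]
(C,R,Y): not NE [P1→B gives 8>7; P3→W gives 7>1]
(C,R,Z): not NE [P1→A gives 6>4; P2→P gives 10>7; P3→W gives 7>2]
(C,R,W): not NE [P1→A gives 8>5]
(C,S,X): not NE [P1→B gives 4>3]
(C,S,Y): not NE [P1→A gives 9>8; P2→R gives 4>2; P3→X gives 8>2]
(C,S,Z): not NE [P2→P gives 10>9; P3→X gives 8>0]
(C,S,W): not NE [P3→X gives 8>5]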